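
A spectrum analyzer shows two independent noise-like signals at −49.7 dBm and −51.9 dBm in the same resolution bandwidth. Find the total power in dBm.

−47.7 dBm

Convert to linear, add, convert back:
P₁ = 1.07×10⁻⁸ W, P₂ = 6.46×10⁻⁹ W
P_tot = 1.72×10⁻⁸ W → 10 log₁₀(P_tot / 10⁻³) = −47.7 dBm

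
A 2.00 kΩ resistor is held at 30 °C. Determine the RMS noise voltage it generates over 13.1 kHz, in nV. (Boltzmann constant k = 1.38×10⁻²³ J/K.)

T = 30 °C + 273.15 = 303.15 K
V_n = √(4kTRB)
4kTRB = 4 × 1.38×10⁻²³ × 303.15 × 2.00×10³ × 1.31×10⁴ = 4.38×10⁻¹³ V²
V_n = √(4.38×10⁻¹³) = 6.62×10⁻⁷ V = 662 nV

662 nV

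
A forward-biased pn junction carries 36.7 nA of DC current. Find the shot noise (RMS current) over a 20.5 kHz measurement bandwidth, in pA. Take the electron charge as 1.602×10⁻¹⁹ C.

I_n = √(2qI·B)
2qI·B = 2 × 1.602×10⁻¹⁹ × 3.67×10⁻⁸ × 2.05×10⁴ = 2.41×10⁻²² A²
I_n = √(2.41×10⁻²²) = 1.55×10⁻¹¹ A = 15.5 pA

15.5 pA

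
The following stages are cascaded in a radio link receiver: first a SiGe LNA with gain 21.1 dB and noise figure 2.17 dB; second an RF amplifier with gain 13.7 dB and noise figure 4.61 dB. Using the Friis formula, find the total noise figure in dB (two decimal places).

Convert to linear (a loss of L dB is a gain of −L dB): F_i = 10^(NF_i/10), G_i = 10^(G_i,dB/10)
  Stage 1: F_1 = 10^(2.17/10) = 1.648, G_1 = 10^(21.1/10) = 128.8
  Stage 2: F_2 = 10^(4.61/10) = 2.891, G_2 = 10^(13.7/10) = 23.44
Friis cascade:
  F = 1.648 + (2.891 − 1)/128.8 = 1.663
NF = 10 log₁₀(1.663) = 2.21 dB

2.21 dB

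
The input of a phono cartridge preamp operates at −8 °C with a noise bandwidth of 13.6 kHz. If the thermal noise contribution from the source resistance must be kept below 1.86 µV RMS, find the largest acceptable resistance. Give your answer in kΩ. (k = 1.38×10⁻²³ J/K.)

T = −8 °C + 273.15 = 265.15 K
Johnson–Nyquist: V_n = √(4kTRB) ⇒ R = V_n² / (4kTB)
4kTB = 4 × 1.38×10⁻²³ × 265.15 × 1.36×10⁴ = 1.99×10⁻¹⁶
R = (1.86×10⁻⁶)² / 1.99×10⁻¹⁶ = 1.74×10⁴ Ω = 17.4 kΩ

17.4 kΩ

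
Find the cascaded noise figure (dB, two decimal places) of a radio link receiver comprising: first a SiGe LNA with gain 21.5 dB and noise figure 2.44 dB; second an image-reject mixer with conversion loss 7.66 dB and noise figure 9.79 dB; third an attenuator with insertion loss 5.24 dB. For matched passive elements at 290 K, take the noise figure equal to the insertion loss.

Convert to linear (a loss of L dB is a gain of −L dB): F_i = 10^(NF_i/10), G_i = 10^(G_i,dB/10)
  Stage 1: F_1 = 10^(2.44/10) = 1.754, G_1 = 10^(21.5/10) = 141.3
  Stage 2: F_2 = 10^(9.79/10) = 9.528, G_2 = 10^(−7.66/10) = 0.1714
  Stage 3: F_3 = 10^(5.24/10) = 3.342, G_3 = 10^(−5.24/10) = 0.2992
Friis cascade:
  F = 1.754 + (9.528 − 1)/141.3 + (3.342 − 1)/24.21 = 1.911
NF = 10 log₁₀(1.911) = 2.81 dB

2.81 dB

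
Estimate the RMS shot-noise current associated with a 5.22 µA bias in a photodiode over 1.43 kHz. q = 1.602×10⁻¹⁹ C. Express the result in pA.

48.9 pA

I_n = √(2qI·B)
2qI·B = 2 × 1.602×10⁻¹⁹ × 5.22×10⁻⁶ × 1.43×10³ = 2.39×10⁻²¹ A²
I_n = √(2.39×10⁻²¹) = 4.89×10⁻¹¹ A = 48.9 pA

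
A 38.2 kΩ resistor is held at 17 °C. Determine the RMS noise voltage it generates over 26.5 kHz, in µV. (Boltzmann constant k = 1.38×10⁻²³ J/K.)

T = 17 °C + 273.15 = 290.15 K
V_n = √(4kTRB)
4kTRB = 4 × 1.38×10⁻²³ × 290.15 × 3.82×10⁴ × 2.65×10⁴ = 1.62×10⁻¹¹ V²
V_n = √(1.62×10⁻¹¹) = 4.03×10⁻⁶ V = 4.03 µV

4.03 µV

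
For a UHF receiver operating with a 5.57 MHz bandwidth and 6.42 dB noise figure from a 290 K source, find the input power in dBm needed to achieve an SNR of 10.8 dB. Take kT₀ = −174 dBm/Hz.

Sensitivity = −174 + 10 log₁₀(B) + NF + SNR_min
= −174 + 67.46 + 6.42 + 10.8
= −89.32 dBm → −89.3 dBm

−89.3 dBm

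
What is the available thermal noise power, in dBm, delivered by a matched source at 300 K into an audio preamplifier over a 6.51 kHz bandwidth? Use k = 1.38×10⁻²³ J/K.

P_n = kTB = 1.38×10⁻²³ × 300 × 6.51×10³ = 2.70×10⁻¹⁷ W
In dBm: 10 log₁₀(2.70×10⁻¹⁷ / 10⁻³) = −135.7 dBm

−135.7 dBm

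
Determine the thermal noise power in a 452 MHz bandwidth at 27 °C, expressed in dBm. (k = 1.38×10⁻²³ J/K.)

−87.3 dBm

T = 27 °C + 273.15 = 300.15 K
P_n = kTB = 1.38×10⁻²³ × 300.15 × 4.52×10⁸ = 1.87×10⁻¹² W
In dBm: 10 log₁₀(1.87×10⁻¹² / 10⁻³) = −87.3 dBm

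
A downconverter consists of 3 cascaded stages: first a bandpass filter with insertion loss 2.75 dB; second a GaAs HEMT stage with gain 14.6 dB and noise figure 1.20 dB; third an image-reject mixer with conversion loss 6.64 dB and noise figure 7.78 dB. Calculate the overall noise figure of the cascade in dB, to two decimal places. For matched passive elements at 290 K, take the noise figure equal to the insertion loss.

Convert to linear (a loss of L dB is a gain of −L dB): F_i = 10^(NF_i/10), G_i = 10^(G_i,dB/10)
  Stage 1: F_1 = 10^(2.75/10) = 1.884, G_1 = 10^(−2.75/10) = 0.5309
  Stage 2: F_2 = 10^(1.20/10) = 1.318, G_2 = 10^(14.6/10) = 28.84
  Stage 3: F_3 = 10^(7.78/10) = 5.998, G_3 = 10^(−6.64/10) = 0.2168
Friis cascade:
  F = 1.884 + (1.318 − 1)/0.5309 + (5.998 − 1)/15.31 = 2.810
NF = 10 log₁₀(2.810) = 4.49 dB

4.49 dB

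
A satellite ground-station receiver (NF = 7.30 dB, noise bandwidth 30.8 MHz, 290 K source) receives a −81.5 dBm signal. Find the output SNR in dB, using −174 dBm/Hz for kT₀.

10.3 dB

Noise floor: N = −174 + 10 log₁₀(B) + NF
10 log₁₀(3.08×10⁷) = 74.89 dB
N = −174 + 74.89 + 7.30 = −91.81 dBm
SNR = P_sig − N = −81.5 − (−91.81) = 10.31 dB → 10.3 dB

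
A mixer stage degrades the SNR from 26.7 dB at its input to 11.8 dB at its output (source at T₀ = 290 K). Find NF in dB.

NF (dB) = SNR_in(dB) − SNR_out(dB) when the source is at T₀
NF = 26.7 − 11.8 = 14.9 dB

14.9 dB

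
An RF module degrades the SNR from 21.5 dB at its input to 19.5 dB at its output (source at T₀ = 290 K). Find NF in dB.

NF (dB) = SNR_in(dB) − SNR_out(dB) when the source is at T₀
NF = 21.5 − 19.5 = 2.0 dB

2.0 dB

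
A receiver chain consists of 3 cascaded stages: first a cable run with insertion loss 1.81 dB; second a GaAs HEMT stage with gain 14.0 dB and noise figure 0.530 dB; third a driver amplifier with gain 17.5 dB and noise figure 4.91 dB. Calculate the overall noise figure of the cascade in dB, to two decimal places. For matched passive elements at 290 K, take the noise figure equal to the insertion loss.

Convert to linear (a loss of L dB is a gain of −L dB): F_i = 10^(NF_i/10), G_i = 10^(G_i,dB/10)
  Stage 1: F_1 = 10^(1.81/10) = 1.517, G_1 = 10^(−1.81/10) = 0.6592
  Stage 2: F_2 = 10^(0.530/10) = 1.130, G_2 = 10^(14.0/10) = 25.12
  Stage 3: F_3 = 10^(4.91/10) = 3.097, G_3 = 10^(17.5/10) = 56.23
Friis cascade:
  F = 1.517 + (1.130 − 1)/0.6592 + (3.097 − 1)/16.56 = 1.841
NF = 10 log₁₀(1.841) = 2.65 dB

2.65 dB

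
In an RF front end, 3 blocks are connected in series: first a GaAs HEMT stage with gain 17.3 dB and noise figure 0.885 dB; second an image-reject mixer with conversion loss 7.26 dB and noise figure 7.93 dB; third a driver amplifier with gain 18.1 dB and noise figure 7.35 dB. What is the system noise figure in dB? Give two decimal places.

2.46 dB

Convert to linear (a loss of L dB is a gain of −L dB): F_i = 10^(NF_i/10), G_i = 10^(G_i,dB/10)
  Stage 1: F_1 = 10^(0.885/10) = 1.226, G_1 = 10^(17.3/10) = 53.70
  Stage 2: F_2 = 10^(7.93/10) = 6.209, G_2 = 10^(−7.26/10) = 0.1879
  Stage 3: F_3 = 10^(7.35/10) = 5.433, G_3 = 10^(18.1/10) = 64.57
Friis cascade:
  F = 1.226 + (6.209 − 1)/53.70 + (5.433 − 1)/10.09 = 1.762
NF = 10 log₁₀(1.762) = 2.46 dB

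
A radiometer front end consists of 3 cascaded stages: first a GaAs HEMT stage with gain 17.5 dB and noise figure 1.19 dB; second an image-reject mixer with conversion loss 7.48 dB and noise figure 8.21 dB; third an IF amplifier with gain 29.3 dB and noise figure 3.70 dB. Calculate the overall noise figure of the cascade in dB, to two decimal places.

1.90 dB

Convert to linear (a loss of L dB is a gain of −L dB): F_i = 10^(NF_i/10), G_i = 10^(G_i,dB/10)
  Stage 1: F_1 = 10^(1.19/10) = 1.315, G_1 = 10^(17.5/10) = 56.23
  Stage 2: F_2 = 10^(8.21/10) = 6.622, G_2 = 10^(−7.48/10) = 0.1786
  Stage 3: F_3 = 10^(3.70/10) = 2.344, G_3 = 10^(29.3/10) = 851.1
Friis cascade:
  F = 1.315 + (6.622 − 1)/56.23 + (2.344 − 1)/10.05 = 1.549
NF = 10 log₁₀(1.549) = 1.90 dB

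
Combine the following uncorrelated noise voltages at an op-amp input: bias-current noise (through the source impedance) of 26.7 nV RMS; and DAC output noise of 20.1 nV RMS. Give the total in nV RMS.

Uncorrelated sources add in power (mean-square): V_tot = √(ΣV_i²)
V_tot = √[(2.67×10⁻⁸)² + (2.01×10⁻⁸)²] = 3.34×10⁻⁸ V = 33.4 nV

33.4 nV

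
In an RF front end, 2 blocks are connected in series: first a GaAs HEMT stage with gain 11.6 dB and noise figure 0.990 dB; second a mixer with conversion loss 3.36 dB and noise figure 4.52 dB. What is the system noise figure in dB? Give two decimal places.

Convert to linear (a loss of L dB is a gain of −L dB): F_i = 10^(NF_i/10), G_i = 10^(G_i,dB/10)
  Stage 1: F_1 = 10^(0.990/10) = 1.256, G_1 = 10^(11.6/10) = 14.45
  Stage 2: F_2 = 10^(4.52/10) = 2.831, G_2 = 10^(−3.36/10) = 0.4613
Friis cascade:
  F = 1.256 + (2.831 − 1)/14.45 = 1.383
NF = 10 log₁₀(1.383) = 1.41 dB

1.41 dB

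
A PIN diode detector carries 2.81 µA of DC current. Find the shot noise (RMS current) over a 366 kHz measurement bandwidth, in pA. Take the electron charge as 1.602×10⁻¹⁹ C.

574 pA

I_n = √(2qI·B)
2qI·B = 2 × 1.602×10⁻¹⁹ × 2.81×10⁻⁶ × 3.66×10⁵ = 3.30×10⁻¹⁹ A²
I_n = √(3.30×10⁻¹⁹) = 5.74×10⁻¹⁰ A = 574 pA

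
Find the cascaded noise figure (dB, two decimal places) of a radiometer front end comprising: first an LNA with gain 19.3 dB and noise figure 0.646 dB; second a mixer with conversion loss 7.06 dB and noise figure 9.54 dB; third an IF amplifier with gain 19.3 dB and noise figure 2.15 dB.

1.11 dB

Convert to linear (a loss of L dB is a gain of −L dB): F_i = 10^(NF_i/10), G_i = 10^(G_i,dB/10)
  Stage 1: F_1 = 10^(0.646/10) = 1.160, G_1 = 10^(19.3/10) = 85.11
  Stage 2: F_2 = 10^(9.54/10) = 8.995, G_2 = 10^(−7.06/10) = 0.1968
  Stage 3: F_3 = 10^(2.15/10) = 1.641, G_3 = 10^(19.3/10) = 85.11
Friis cascade:
  F = 1.160 + (8.995 − 1)/85.11 + (1.641 − 1)/16.75 = 1.293
NF = 10 log₁₀(1.293) = 1.11 dB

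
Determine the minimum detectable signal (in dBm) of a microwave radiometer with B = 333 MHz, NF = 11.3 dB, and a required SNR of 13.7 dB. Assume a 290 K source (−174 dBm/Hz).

−63.8 dBm

Sensitivity = −174 + 10 log₁₀(B) + NF + SNR_min
= −174 + 85.22 + 11.3 + 13.7
= −63.78 dBm → −63.8 dBm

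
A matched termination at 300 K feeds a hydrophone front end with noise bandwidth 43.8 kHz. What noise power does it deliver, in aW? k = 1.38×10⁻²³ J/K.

181 aW

P_n = kTB = 1.38×10⁻²³ × 300 × 4.38×10⁴ = 1.81×10⁻¹⁶ W = 181 aW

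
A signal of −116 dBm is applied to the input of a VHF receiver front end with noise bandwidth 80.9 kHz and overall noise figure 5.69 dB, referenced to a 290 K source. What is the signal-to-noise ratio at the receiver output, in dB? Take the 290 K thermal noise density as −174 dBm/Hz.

Noise floor: N = −174 + 10 log₁₀(B) + NF
10 log₁₀(8.09×10⁴) = 49.08 dB
N = −174 + 49.08 + 5.69 = −119.23 dBm
SNR = P_sig − N = −116 − (−119.23) = 3.23 dB → 3.2 dB

3.2 dB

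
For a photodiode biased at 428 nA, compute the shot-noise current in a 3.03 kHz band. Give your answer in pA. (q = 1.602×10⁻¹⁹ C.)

20.4 pA

I_n = √(2qI·B)
2qI·B = 2 × 1.602×10⁻¹⁹ × 4.28×10⁻⁷ × 3.03×10³ = 4.16×10⁻²² A²
I_n = √(4.16×10⁻²²) = 2.04×10⁻¹¹ A = 20.4 pA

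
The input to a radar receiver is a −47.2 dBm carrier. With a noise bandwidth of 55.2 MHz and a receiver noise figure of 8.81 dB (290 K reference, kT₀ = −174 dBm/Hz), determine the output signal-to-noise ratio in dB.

40.6 dB

Noise floor: N = −174 + 10 log₁₀(B) + NF
10 log₁₀(5.52×10⁷) = 77.42 dB
N = −174 + 77.42 + 8.81 = −87.77 dBm
SNR = P_sig − N = −47.2 − (−87.77) = 40.57 dB → 40.6 dB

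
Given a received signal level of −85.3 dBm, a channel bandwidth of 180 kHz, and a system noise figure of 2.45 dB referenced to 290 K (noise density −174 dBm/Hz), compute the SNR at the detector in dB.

33.7 dB

Noise floor: N = −174 + 10 log₁₀(B) + NF
10 log₁₀(1.80×10⁵) = 52.55 dB
N = −174 + 52.55 + 2.45 = −119.00 dBm
SNR = P_sig − N = −85.3 − (−119.00) = 33.70 dB → 33.7 dB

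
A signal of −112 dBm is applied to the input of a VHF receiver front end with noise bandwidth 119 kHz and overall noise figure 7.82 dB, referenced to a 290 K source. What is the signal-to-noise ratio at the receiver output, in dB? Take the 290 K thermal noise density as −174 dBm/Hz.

3.4 dB

Noise floor: N = −174 + 10 log₁₀(B) + NF
10 log₁₀(1.19×10⁵) = 50.76 dB
N = −174 + 50.76 + 7.82 = −115.42 dBm
SNR = P_sig − N = −112 − (−115.42) = 3.42 dB → 3.4 dB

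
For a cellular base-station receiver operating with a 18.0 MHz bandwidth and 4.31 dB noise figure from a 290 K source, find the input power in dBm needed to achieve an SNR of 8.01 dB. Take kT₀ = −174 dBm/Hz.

−89.1 dBm

Sensitivity = −174 + 10 log₁₀(B) + NF + SNR_min
= −174 + 72.55 + 4.31 + 8.01
= −89.13 dBm → −89.1 dBm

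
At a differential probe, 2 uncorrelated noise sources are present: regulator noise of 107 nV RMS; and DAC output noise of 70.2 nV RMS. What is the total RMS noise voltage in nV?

Uncorrelated sources add in power (mean-square): V_tot = √(ΣV_i²)
V_tot = √[(1.07×10⁻⁷)² + (7.02×10⁻⁸)²] = 1.28×10⁻⁷ V = 128 nV

128 nV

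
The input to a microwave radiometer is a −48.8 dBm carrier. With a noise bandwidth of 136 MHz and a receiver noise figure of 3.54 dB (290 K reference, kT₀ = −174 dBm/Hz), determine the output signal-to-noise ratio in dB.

Noise floor: N = −174 + 10 log₁₀(B) + NF
10 log₁₀(1.36×10⁸) = 81.34 dB
N = −174 + 81.34 + 3.54 = −89.12 dBm
SNR = P_sig − N = −48.8 − (−89.12) = 40.32 dB → 40.3 dB

40.3 dB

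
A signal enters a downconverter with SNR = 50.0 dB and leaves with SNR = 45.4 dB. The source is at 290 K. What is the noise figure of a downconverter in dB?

4.6 dB

NF (dB) = SNR_in(dB) − SNR_out(dB) when the source is at T₀
NF = 50.0 − 45.4 = 4.6 dB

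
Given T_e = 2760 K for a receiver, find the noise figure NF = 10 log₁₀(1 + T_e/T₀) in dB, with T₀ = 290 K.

10.22 dB

F = 1 + T_e/T₀ = 1 + 2760/290 = 10.5172
NF = 10 log₁₀(10.5172) = 10.22 dB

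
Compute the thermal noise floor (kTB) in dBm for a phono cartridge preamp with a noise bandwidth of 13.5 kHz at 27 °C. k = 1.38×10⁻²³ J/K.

T = 27 °C + 273.15 = 300.15 K
P_n = kTB = 1.38×10⁻²³ × 300.15 × 1.35×10⁴ = 5.59×10⁻¹⁷ W
In dBm: 10 log₁₀(5.59×10⁻¹⁷ / 10⁻³) = −132.5 dBm

−132.5 dBm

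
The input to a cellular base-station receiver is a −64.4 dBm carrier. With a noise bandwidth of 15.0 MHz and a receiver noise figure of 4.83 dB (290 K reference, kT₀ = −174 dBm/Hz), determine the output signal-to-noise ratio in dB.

33.0 dB

Noise floor: N = −174 + 10 log₁₀(B) + NF
10 log₁₀(1.50×10⁷) = 71.76 dB
N = −174 + 71.76 + 4.83 = −97.41 dBm
SNR = P_sig − N = −64.4 − (−97.41) = 33.01 dB → 33.0 dB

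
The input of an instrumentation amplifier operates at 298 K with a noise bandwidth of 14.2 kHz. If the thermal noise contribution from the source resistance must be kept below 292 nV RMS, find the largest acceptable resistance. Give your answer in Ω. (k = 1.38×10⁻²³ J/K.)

365 Ω

Johnson–Nyquist: V_n = √(4kTRB) ⇒ R = V_n² / (4kTB)
4kTB = 4 × 1.38×10⁻²³ × 298 × 1.42×10⁴ = 2.34×10⁻¹⁶
R = (2.92×10⁻⁷)² / 2.34×10⁻¹⁶ = 3.65×10² Ω = 365 Ω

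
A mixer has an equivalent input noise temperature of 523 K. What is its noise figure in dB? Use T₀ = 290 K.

F = 1 + T_e/T₀ = 1 + 523/290 = 2.80345
NF = 10 log₁₀(2.80345) = 4.48 dB

4.48 dB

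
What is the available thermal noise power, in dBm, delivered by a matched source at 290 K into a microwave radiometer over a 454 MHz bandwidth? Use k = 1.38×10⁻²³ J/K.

P_n = kTB = 1.38×10⁻²³ × 290 × 4.54×10⁸ = 1.82×10⁻¹² W
In dBm: 10 log₁₀(1.82×10⁻¹² / 10⁻³) = −87.4 dBm

−87.4 dBm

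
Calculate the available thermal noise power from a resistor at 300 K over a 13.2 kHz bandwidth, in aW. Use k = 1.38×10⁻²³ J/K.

54.6 aW

P_n = kTB = 1.38×10⁻²³ × 300 × 1.32×10⁴ = 5.46×10⁻¹⁷ W = 54.6 aW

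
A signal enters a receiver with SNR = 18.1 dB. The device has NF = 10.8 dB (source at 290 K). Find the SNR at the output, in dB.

By definition F = SNR_in/SNR_out, so in dB: SNR_out = SNR_in − NF
SNR_out = 18.1 − 10.8 = 7.3 dB

7.3 dB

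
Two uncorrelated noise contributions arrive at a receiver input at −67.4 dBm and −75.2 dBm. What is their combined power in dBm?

−66.7 dBm

Convert to linear, add, convert back:
P₁ = 1.82×10⁻¹⁰ W, P₂ = 3.02×10⁻¹¹ W
P_tot = 2.12×10⁻¹⁰ W → 10 log₁₀(P_tot / 10⁻³) = −66.7 dBm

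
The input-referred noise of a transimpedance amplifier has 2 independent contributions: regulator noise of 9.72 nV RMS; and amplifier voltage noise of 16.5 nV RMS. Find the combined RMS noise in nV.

19.2 nV

Uncorrelated sources add in power (mean-square): V_tot = √(ΣV_i²)
V_tot = √[(9.72×10⁻⁹)² + (1.65×10⁻⁸)²] = 1.92×10⁻⁸ V = 19.2 nV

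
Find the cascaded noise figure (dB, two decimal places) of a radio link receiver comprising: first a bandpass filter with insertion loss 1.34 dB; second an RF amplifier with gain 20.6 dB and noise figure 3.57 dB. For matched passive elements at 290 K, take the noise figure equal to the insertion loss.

Convert to linear (a loss of L dB is a gain of −L dB): F_i = 10^(NF_i/10), G_i = 10^(G_i,dB/10)
  Stage 1: F_1 = 10^(1.34/10) = 1.361, G_1 = 10^(−1.34/10) = 0.7345
  Stage 2: F_2 = 10^(3.57/10) = 2.275, G_2 = 10^(20.6/10) = 114.8
Friis cascade:
  F = 1.361 + (2.275 − 1)/0.7345 = 3.097
NF = 10 log₁₀(3.097) = 4.91 dB

4.91 dB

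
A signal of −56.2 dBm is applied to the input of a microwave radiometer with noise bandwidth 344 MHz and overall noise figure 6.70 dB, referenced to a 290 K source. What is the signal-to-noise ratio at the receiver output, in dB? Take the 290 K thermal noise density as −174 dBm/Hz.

25.7 dB

Noise floor: N = −174 + 10 log₁₀(B) + NF
10 log₁₀(3.44×10⁸) = 85.37 dB
N = −174 + 85.37 + 6.70 = −81.93 dBm
SNR = P_sig − N = −56.2 − (−81.93) = 25.73 dB → 25.7 dB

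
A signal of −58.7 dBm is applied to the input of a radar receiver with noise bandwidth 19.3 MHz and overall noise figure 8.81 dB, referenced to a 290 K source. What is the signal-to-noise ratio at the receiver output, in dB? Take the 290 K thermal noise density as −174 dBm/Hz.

33.6 dB

Noise floor: N = −174 + 10 log₁₀(B) + NF
10 log₁₀(1.93×10⁷) = 72.86 dB
N = −174 + 72.86 + 8.81 = −92.33 dBm
SNR = P_sig − N = −58.7 − (−92.33) = 33.63 dB → 33.6 dB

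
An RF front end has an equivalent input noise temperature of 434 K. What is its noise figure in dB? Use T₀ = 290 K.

F = 1 + T_e/T₀ = 1 + 434/290 = 2.49655
NF = 10 log₁₀(2.49655) = 3.97 dB

3.97 dB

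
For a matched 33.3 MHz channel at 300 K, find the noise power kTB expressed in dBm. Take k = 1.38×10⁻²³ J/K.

P_n = kTB = 1.38×10⁻²³ × 300 × 3.33×10⁷ = 1.38×10⁻¹³ W
In dBm: 10 log₁₀(1.38×10⁻¹³ / 10⁻³) = −98.6 dBm

−98.6 dBm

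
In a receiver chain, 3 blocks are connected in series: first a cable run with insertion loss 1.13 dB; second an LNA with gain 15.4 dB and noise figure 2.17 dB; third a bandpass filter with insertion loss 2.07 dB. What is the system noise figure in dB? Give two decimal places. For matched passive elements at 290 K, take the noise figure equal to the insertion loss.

3.35 dB

Convert to linear (a loss of L dB is a gain of −L dB): F_i = 10^(NF_i/10), G_i = 10^(G_i,dB/10)
  Stage 1: F_1 = 10^(1.13/10) = 1.297, G_1 = 10^(−1.13/10) = 0.7709
  Stage 2: F_2 = 10^(2.17/10) = 1.648, G_2 = 10^(15.4/10) = 34.67
  Stage 3: F_3 = 10^(2.07/10) = 1.611, G_3 = 10^(−2.07/10) = 0.6209
Friis cascade:
  F = 1.297 + (1.648 − 1)/0.7709 + (1.611 − 1)/26.73 = 2.161
NF = 10 log₁₀(2.161) = 3.35 dB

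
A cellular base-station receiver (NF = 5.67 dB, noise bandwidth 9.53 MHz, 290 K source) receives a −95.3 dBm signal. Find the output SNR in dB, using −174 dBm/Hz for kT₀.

Noise floor: N = −174 + 10 log₁₀(B) + NF
10 log₁₀(9.53×10⁶) = 69.79 dB
N = −174 + 69.79 + 5.67 = −98.54 dBm
SNR = P_sig − N = −95.3 − (−98.54) = 3.24 dB → 3.2 dB

3.2 dB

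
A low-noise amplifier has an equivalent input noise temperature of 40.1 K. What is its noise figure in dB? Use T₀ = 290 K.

0.562 dB

F = 1 + T_e/T₀ = 1 + 40.1/290 = 1.13828
NF = 10 log₁₀(1.13828) = 0.562 dB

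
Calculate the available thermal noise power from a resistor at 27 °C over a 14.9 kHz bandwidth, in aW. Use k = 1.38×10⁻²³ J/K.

61.7 aW

T = 27 °C + 273.15 = 300.15 K
P_n = kTB = 1.38×10⁻²³ × 300.15 × 1.49×10⁴ = 6.17×10⁻¹⁷ W = 61.7 aW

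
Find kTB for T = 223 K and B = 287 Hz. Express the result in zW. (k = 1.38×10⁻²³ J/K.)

P_n = kTB = 1.38×10⁻²³ × 223 × 2.87×10² = 8.83×10⁻¹⁹ W = 883 zW

883 zW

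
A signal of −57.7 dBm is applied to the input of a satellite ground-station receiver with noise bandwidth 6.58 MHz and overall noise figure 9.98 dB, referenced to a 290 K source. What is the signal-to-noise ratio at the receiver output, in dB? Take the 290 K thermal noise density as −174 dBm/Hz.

38.1 dB

Noise floor: N = −174 + 10 log₁₀(B) + NF
10 log₁₀(6.58×10⁶) = 68.18 dB
N = −174 + 68.18 + 9.98 = −95.84 dBm
SNR = P_sig − N = −57.7 − (−95.84) = 38.14 dB → 38.1 dB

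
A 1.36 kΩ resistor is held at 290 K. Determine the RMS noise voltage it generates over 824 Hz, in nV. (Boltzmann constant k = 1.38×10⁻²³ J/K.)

V_n = √(4kTRB)
4kTRB = 4 × 1.38×10⁻²³ × 290 × 1.36×10³ × 8.24×10² = 1.79×10⁻¹⁴ V²
V_n = √(1.79×10⁻¹⁴) = 1.34×10⁻⁷ V = 134 nV

134 nV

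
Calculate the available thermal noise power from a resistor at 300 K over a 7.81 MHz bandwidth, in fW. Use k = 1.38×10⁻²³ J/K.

P_n = kTB = 1.38×10⁻²³ × 300 × 7.81×10⁶ = 3.23×10⁻¹⁴ W = 32.3 fW

32.3 fW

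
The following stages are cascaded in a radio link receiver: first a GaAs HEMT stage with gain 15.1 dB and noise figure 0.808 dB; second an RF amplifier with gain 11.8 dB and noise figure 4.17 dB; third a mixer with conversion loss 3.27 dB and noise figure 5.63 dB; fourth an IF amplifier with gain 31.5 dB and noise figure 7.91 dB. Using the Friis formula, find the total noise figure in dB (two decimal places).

Convert to linear (a loss of L dB is a gain of −L dB): F_i = 10^(NF_i/10), G_i = 10^(G_i,dB/10)
  Stage 1: F_1 = 10^(0.808/10) = 1.204, G_1 = 10^(15.1/10) = 32.36
  Stage 2: F_2 = 10^(4.17/10) = 2.612, G_2 = 10^(11.8/10) = 15.14
  Stage 3: F_3 = 10^(5.63/10) = 3.656, G_3 = 10^(−3.27/10) = 0.4710
  Stage 4: F_4 = 10^(7.91/10) = 6.180, G_4 = 10^(31.5/10) = 1413
Friis cascade:
  F = 1.204 + (2.612 − 1)/32.36 + (3.656 − 1)/489.8 + (6.180 − 1)/230.7 = 1.282
NF = 10 log₁₀(1.282) = 1.08 dB

1.08 dB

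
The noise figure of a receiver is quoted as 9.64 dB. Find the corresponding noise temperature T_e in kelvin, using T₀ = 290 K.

F = 10^(9.64/10) = 9.2045
T_e = (F − 1)·T₀ = (9.2045 − 1) × 290 = 2379 K

2379 K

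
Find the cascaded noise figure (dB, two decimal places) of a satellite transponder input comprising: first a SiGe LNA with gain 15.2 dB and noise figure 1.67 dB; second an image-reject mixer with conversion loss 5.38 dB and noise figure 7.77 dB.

2.09 dB

Convert to linear (a loss of L dB is a gain of −L dB): F_i = 10^(NF_i/10), G_i = 10^(G_i,dB/10)
  Stage 1: F_1 = 10^(1.67/10) = 1.469, G_1 = 10^(15.2/10) = 33.11
  Stage 2: F_2 = 10^(7.77/10) = 5.984, G_2 = 10^(−5.38/10) = 0.2897
Friis cascade:
  F = 1.469 + (5.984 − 1)/33.11 = 1.619
NF = 10 log₁₀(1.619) = 2.09 dB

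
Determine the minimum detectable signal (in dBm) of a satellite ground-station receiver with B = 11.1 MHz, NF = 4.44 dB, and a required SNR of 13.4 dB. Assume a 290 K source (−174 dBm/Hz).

−85.7 dBm

Sensitivity = −174 + 10 log₁₀(B) + NF + SNR_min
= −174 + 70.45 + 4.44 + 13.4
= −85.71 dBm → −85.7 dBm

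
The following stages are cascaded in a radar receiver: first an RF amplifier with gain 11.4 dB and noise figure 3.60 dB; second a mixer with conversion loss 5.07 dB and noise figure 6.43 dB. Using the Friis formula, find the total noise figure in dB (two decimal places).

4.04 dB

Convert to linear (a loss of L dB is a gain of −L dB): F_i = 10^(NF_i/10), G_i = 10^(G_i,dB/10)
  Stage 1: F_1 = 10^(3.60/10) = 2.291, G_1 = 10^(11.4/10) = 13.80
  Stage 2: F_2 = 10^(6.43/10) = 4.395, G_2 = 10^(−5.07/10) = 0.3112
Friis cascade:
  F = 2.291 + (4.395 − 1)/13.80 = 2.537
NF = 10 log₁₀(2.537) = 4.04 dB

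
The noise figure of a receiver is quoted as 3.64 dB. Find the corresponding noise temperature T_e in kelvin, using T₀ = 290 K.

380 K

F = 10^(3.64/10) = 2.31206
T_e = (F − 1)·T₀ = (2.31206 − 1) × 290 = 380 K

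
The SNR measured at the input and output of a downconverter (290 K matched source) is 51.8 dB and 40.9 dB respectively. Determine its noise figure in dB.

NF (dB) = SNR_in(dB) − SNR_out(dB) when the source is at T₀
NF = 51.8 − 40.9 = 10.9 dB

10.9 dB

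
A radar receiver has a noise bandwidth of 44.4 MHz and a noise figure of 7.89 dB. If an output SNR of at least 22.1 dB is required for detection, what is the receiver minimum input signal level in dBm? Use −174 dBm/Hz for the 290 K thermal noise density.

−67.5 dBm

Sensitivity = −174 + 10 log₁₀(B) + NF + SNR_min
= −174 + 76.47 + 7.89 + 22.1
= −67.54 dBm → −67.5 dBm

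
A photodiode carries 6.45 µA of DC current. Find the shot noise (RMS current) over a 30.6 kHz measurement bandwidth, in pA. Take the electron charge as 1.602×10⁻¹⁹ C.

I_n = √(2qI·B)
2qI·B = 2 × 1.602×10⁻¹⁹ × 6.45×10⁻⁶ × 3.06×10⁴ = 6.32×10⁻²⁰ A²
I_n = √(6.32×10⁻²⁰) = 2.51×10⁻¹⁰ A = 251 pA

251 pA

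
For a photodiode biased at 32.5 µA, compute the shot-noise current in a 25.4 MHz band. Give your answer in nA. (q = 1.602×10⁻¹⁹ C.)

16.3 nA

I_n = √(2qI·B)
2qI·B = 2 × 1.602×10⁻¹⁹ × 3.25×10⁻⁵ × 2.54×10⁷ = 2.64×10⁻¹⁶ A²
I_n = √(2.64×10⁻¹⁶) = 1.63×10⁻⁸ A = 16.3 nA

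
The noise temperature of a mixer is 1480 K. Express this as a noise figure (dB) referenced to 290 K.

7.86 dB

F = 1 + T_e/T₀ = 1 + 1480/290 = 6.10345
NF = 10 log₁₀(6.10345) = 7.86 dB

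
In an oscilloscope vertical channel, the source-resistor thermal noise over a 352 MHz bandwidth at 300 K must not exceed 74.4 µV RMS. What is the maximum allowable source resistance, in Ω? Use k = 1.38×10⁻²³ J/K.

950 Ω

Johnson–Nyquist: V_n = √(4kTRB) ⇒ R = V_n² / (4kTB)
4kTB = 4 × 1.38×10⁻²³ × 300 × 3.52×10⁸ = 5.83×10⁻¹²
R = (7.44×10⁻⁵)² / 5.83×10⁻¹² = 9.50×10² Ω = 950 Ω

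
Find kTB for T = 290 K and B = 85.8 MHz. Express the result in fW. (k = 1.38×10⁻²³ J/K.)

343 fW

P_n = kTB = 1.38×10⁻²³ × 290 × 8.58×10⁷ = 3.43×10⁻¹³ W = 343 fW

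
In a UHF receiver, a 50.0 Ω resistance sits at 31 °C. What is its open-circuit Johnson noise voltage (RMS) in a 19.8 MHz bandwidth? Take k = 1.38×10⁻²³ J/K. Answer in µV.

T = 31 °C + 273.15 = 304.15 K
V_n = √(4kTRB)
4kTRB = 4 × 1.38×10⁻²³ × 304.15 × 5.00×10¹ × 1.98×10⁷ = 1.66×10⁻¹¹ V²
V_n = √(1.66×10⁻¹¹) = 4.08×10⁻⁶ V = 4.08 µV

4.08 µV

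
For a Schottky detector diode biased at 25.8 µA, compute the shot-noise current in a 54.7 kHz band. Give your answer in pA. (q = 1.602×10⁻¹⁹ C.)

I_n = √(2qI·B)
2qI·B = 2 × 1.602×10⁻¹⁹ × 2.58×10⁻⁵ × 5.47×10⁴ = 4.52×10⁻¹⁹ A²
I_n = √(4.52×10⁻¹⁹) = 6.72×10⁻¹⁰ A = 672 pA

672 pA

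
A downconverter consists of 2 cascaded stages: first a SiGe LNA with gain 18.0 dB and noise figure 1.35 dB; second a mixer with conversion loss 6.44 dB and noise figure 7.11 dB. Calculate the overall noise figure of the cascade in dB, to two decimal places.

Convert to linear (a loss of L dB is a gain of −L dB): F_i = 10^(NF_i/10), G_i = 10^(G_i,dB/10)
  Stage 1: F_1 = 10^(1.35/10) = 1.365, G_1 = 10^(18.0/10) = 63.10
  Stage 2: F_2 = 10^(7.11/10) = 5.140, G_2 = 10^(−6.44/10) = 0.2270
Friis cascade:
  F = 1.365 + (5.140 − 1)/63.10 = 1.430
NF = 10 log₁₀(1.430) = 1.55 dB

1.55 dB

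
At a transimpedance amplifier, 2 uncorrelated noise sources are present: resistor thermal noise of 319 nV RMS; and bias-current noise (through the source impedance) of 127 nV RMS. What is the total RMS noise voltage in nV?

343 nV

Uncorrelated sources add in power (mean-square): V_tot = √(ΣV_i²)
V_tot = √[(3.19×10⁻⁷)² + (1.27×10⁻⁷)²] = 3.43×10⁻⁷ V = 343 nV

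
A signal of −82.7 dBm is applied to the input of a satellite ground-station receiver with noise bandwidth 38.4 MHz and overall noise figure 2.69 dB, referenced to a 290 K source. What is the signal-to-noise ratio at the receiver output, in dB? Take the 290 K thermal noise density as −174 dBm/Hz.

Noise floor: N = −174 + 10 log₁₀(B) + NF
10 log₁₀(3.84×10⁷) = 75.84 dB
N = −174 + 75.84 + 2.69 = −95.47 dBm
SNR = P_sig − N = −82.7 − (−95.47) = 12.77 dB → 12.8 dB

12.8 dB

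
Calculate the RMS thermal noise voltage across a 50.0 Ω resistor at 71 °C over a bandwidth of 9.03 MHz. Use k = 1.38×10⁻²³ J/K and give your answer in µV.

2.93 µV

T = 71 °C + 273.15 = 344.15 K
V_n = √(4kTRB)
4kTRB = 4 × 1.38×10⁻²³ × 344.15 × 5.00×10¹ × 9.03×10⁶ = 8.58×10⁻¹² V²
V_n = √(8.58×10⁻¹²) = 2.93×10⁻⁶ V = 2.93 µV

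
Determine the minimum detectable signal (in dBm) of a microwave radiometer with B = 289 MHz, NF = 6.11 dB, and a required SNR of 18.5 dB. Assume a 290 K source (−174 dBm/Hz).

−64.8 dBm

Sensitivity = −174 + 10 log₁₀(B) + NF + SNR_min
= −174 + 84.61 + 6.11 + 18.5
= −64.78 dBm → −64.8 dBm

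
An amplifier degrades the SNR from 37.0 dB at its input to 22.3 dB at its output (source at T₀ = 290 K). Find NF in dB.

NF (dB) = SNR_in(dB) − SNR_out(dB) when the source is at T₀
NF = 37.0 − 22.3 = 14.7 dB

14.7 dB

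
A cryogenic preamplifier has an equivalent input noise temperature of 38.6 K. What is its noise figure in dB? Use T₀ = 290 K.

0.543 dB

F = 1 + T_e/T₀ = 1 + 38.6/290 = 1.1331
NF = 10 log₁₀(1.1331) = 0.543 dB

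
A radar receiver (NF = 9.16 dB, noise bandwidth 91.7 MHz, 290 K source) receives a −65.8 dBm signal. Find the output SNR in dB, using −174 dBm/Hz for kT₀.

Noise floor: N = −174 + 10 log₁₀(B) + NF
10 log₁₀(9.17×10⁷) = 79.62 dB
N = −174 + 79.62 + 9.16 = −85.22 dBm
SNR = P_sig − N = −65.8 − (−85.22) = 19.42 dB → 19.4 dB

19.4 dB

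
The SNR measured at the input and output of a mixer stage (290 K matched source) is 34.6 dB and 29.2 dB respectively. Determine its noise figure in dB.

NF (dB) = SNR_in(dB) − SNR_out(dB) when the source is at T₀
NF = 34.6 − 29.2 = 5.4 dB

5.4 dB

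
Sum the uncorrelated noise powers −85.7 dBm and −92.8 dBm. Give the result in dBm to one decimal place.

−84.9 dBm

Convert to linear, add, convert back:
P₁ = 2.69×10⁻¹² W, P₂ = 5.25×10⁻¹³ W
P_tot = 3.22×10⁻¹² W → 10 log₁₀(P_tot / 10⁻³) = −84.9 dBm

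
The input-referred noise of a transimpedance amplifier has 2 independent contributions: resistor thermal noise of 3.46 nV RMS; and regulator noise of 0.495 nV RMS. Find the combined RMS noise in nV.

Uncorrelated sources add in power (mean-square): V_tot = √(ΣV_i²)
V_tot = √[(3.46×10⁻⁹)² + (4.95×10⁻¹⁰)²] = 3.50×10⁻⁹ V = 3.50 nV

3.50 nV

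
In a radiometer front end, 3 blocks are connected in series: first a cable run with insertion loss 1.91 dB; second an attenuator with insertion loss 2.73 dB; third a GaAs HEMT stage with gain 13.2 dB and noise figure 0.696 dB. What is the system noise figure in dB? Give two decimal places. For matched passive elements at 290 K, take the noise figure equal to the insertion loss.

Convert to linear (a loss of L dB is a gain of −L dB): F_i = 10^(NF_i/10), G_i = 10^(G_i,dB/10)
  Stage 1: F_1 = 10^(1.91/10) = 1.552, G_1 = 10^(−1.91/10) = 0.6442
  Stage 2: F_2 = 10^(2.73/10) = 1.875, G_2 = 10^(−2.73/10) = 0.5333
  Stage 3: F_3 = 10^(0.696/10) = 1.174, G_3 = 10^(13.2/10) = 20.89
Friis cascade:
  F = 1.552 + (1.875 − 1)/0.6442 + (1.174 − 1)/0.3436 = 3.417
NF = 10 log₁₀(3.417) = 5.34 dB

5.34 dB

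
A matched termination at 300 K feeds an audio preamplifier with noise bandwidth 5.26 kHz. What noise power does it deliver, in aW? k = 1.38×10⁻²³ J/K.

P_n = kTB = 1.38×10⁻²³ × 300 × 5.26×10³ = 2.18×10⁻¹⁷ W = 21.8 aW

21.8 aW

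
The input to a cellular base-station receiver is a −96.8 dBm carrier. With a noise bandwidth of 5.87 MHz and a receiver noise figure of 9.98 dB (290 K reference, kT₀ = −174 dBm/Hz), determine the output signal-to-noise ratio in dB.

−0.5 dB

Noise floor: N = −174 + 10 log₁₀(B) + NF
10 log₁₀(5.87×10⁶) = 67.69 dB
N = −174 + 67.69 + 9.98 = −96.33 dBm
SNR = P_sig − N = −96.8 − (−96.33) = −0.47 dB → −0.5 dB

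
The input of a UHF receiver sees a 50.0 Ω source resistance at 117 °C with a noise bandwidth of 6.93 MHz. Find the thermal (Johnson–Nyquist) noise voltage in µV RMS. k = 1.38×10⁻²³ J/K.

T = 117 °C + 273.15 = 390.15 K
V_n = √(4kTRB)
4kTRB = 4 × 1.38×10⁻²³ × 390.15 × 5.00×10¹ × 6.93×10⁶ = 7.46×10⁻¹² V²
V_n = √(7.46×10⁻¹²) = 2.73×10⁻⁶ V = 2.73 µV

2.73 µV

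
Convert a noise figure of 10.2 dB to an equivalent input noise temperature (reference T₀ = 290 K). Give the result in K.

F = 10^(10.2/10) = 10.4713
T_e = (F − 1)·T₀ = (10.4713 − 1) × 290 = 2747 K

2747 K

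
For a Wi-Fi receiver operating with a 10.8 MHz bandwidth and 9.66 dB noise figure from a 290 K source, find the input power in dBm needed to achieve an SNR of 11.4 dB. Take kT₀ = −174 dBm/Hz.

Sensitivity = −174 + 10 log₁₀(B) + NF + SNR_min
= −174 + 70.33 + 9.66 + 11.4
= −82.61 dBm → −82.6 dBm

−82.6 dBm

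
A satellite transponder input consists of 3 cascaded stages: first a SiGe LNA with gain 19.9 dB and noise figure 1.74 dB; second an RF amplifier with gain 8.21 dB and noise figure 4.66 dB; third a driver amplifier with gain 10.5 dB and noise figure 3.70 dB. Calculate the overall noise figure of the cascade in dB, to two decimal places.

1.80 dB

Convert to linear (a loss of L dB is a gain of −L dB): F_i = 10^(NF_i/10), G_i = 10^(G_i,dB/10)
  Stage 1: F_1 = 10^(1.74/10) = 1.493, G_1 = 10^(19.9/10) = 97.72
  Stage 2: F_2 = 10^(4.66/10) = 2.924, G_2 = 10^(8.21/10) = 6.622
  Stage 3: F_3 = 10^(3.70/10) = 2.344, G_3 = 10^(10.5/10) = 11.22
Friis cascade:
  F = 1.493 + (2.924 − 1)/97.72 + (2.344 − 1)/647.1 = 1.515
NF = 10 log₁₀(1.515) = 1.80 dB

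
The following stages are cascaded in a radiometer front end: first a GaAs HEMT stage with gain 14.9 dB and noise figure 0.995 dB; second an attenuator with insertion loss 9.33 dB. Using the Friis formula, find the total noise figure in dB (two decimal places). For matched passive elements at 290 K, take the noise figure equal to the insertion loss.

Convert to linear (a loss of L dB is a gain of −L dB): F_i = 10^(NF_i/10), G_i = 10^(G_i,dB/10)
  Stage 1: F_1 = 10^(0.995/10) = 1.257, G_1 = 10^(14.9/10) = 30.90
  Stage 2: F_2 = 10^(9.33/10) = 8.570, G_2 = 10^(−9.33/10) = 0.1167
Friis cascade:
  F = 1.257 + (8.570 − 1)/30.90 = 1.502
NF = 10 log₁₀(1.502) = 1.77 dB

1.77 dB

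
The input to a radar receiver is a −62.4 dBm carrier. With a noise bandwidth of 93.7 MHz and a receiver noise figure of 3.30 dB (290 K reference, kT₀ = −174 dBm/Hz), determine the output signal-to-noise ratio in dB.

28.6 dB

Noise floor: N = −174 + 10 log₁₀(B) + NF
10 log₁₀(9.37×10⁷) = 79.72 dB
N = −174 + 79.72 + 3.30 = −90.98 dBm
SNR = P_sig − N = −62.4 − (−90.98) = 28.58 dB → 28.6 dB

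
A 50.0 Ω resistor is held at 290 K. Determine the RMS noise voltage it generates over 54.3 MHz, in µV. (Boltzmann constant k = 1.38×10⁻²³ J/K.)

V_n = √(4kTRB)
4kTRB = 4 × 1.38×10⁻²³ × 290 × 5.00×10¹ × 5.43×10⁷ = 4.35×10⁻¹¹ V²
V_n = √(4.35×10⁻¹¹) = 6.59×10⁻⁶ V = 6.59 µV

6.59 µV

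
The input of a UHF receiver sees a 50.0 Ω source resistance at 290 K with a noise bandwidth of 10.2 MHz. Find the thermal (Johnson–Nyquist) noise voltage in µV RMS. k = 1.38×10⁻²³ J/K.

V_n = √(4kTRB)
4kTRB = 4 × 1.38×10⁻²³ × 290 × 5.00×10¹ × 1.02×10⁷ = 8.16×10⁻¹² V²
V_n = √(8.16×10⁻¹²) = 2.86×10⁻⁶ V = 2.86 µV

2.86 µV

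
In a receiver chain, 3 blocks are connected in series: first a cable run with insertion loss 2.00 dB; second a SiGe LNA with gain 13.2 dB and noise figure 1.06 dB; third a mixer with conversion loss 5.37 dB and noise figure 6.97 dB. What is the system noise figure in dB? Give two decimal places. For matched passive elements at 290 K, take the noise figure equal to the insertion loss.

3.66 dB

Convert to linear (a loss of L dB is a gain of −L dB): F_i = 10^(NF_i/10), G_i = 10^(G_i,dB/10)
  Stage 1: F_1 = 10^(2.00/10) = 1.585, G_1 = 10^(−2.00/10) = 0.6310
  Stage 2: F_2 = 10^(1.06/10) = 1.276, G_2 = 10^(13.2/10) = 20.89
  Stage 3: F_3 = 10^(6.97/10) = 4.977, G_3 = 10^(−5.37/10) = 0.2904
Friis cascade:
  F = 1.585 + (1.276 − 1)/0.6310 + (4.977 − 1)/13.18 = 2.325
NF = 10 log₁₀(2.325) = 3.66 dB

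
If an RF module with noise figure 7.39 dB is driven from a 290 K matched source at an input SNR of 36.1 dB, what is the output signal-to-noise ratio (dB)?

28.71 dB

By definition F = SNR_in/SNR_out, so in dB: SNR_out = SNR_in − NF
SNR_out = 36.1 − 7.39 = 28.71 dB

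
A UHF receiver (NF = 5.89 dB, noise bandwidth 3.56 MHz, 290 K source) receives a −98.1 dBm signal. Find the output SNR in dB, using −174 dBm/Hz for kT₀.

Noise floor: N = −174 + 10 log₁₀(B) + NF
10 log₁₀(3.56×10⁶) = 65.51 dB
N = −174 + 65.51 + 5.89 = −102.60 dBm
SNR = P_sig − N = −98.1 − (−102.60) = 4.50 dB → 4.5 dB

4.5 dB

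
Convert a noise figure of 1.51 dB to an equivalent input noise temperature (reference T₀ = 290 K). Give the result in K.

121 K

F = 10^(1.51/10) = 1.41579
T_e = (F − 1)·T₀ = (1.41579 − 1) × 290 = 121 K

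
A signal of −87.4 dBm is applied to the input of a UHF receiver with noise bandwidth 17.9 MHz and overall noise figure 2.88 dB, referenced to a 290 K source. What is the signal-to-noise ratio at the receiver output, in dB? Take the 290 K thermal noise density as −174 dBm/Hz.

Noise floor: N = −174 + 10 log₁₀(B) + NF
10 log₁₀(1.79×10⁷) = 72.53 dB
N = −174 + 72.53 + 2.88 = −98.59 dBm
SNR = P_sig − N = −87.4 − (−98.59) = 11.19 dB → 11.2 dB

11.2 dB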